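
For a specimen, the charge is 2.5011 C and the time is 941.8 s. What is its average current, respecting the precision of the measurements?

average current = 2.5011 C ÷ 941.8 s = 0.00265565937566… A.
2.5011 has 5 significant figures; 941.8 has 4.
Division/multiplication keeps the fewest: 4 significant figures.
Rounded: 0.002656 A.

0.002656 A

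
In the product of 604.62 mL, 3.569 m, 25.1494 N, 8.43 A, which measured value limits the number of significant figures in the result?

8.43 A

604.62 mL → 5 s.f.; 3.569 m → 4 s.f.; 25.1494 N → 6 s.f.; 8.43 A → 3 s.f.
The fewest is 3 significant figures, from 8.43 A.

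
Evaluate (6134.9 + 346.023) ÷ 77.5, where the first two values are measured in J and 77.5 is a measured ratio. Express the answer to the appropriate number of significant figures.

6134.9 J + 346.023 J = 6480.923 J; the sum is limited to 1 decimal place (5 s.f.).
Carrying full precision, 6480.923 ÷ 77.5 = 83.6248129032… J; 77.5 has 3 s.f., so the result keeps min(5, 3) = 3 s.f.
Rounded to 3 significant figures: 83.6 J.

83.6 J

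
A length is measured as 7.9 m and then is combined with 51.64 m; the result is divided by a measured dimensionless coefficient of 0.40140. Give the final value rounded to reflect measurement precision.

148 m

7.9 m + 51.64 m = 59.54 m; the sum is limited to 1 decimal place (3 s.f.).
Carrying full precision, 59.54 ÷ 0.40140 = 148.330842053… m; 0.40140 has 5 s.f., so the result keeps min(3, 5) = 3 s.f.
Rounded to 3 significant figures: 148 m.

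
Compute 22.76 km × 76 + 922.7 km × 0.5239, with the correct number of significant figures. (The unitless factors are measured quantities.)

22.76 × 76 = 1729.76 → 1.7 × 10³ km (2 s.f., last digit at the 10^2 place).
922.7 × 0.5239 = 483.40253 → 483.4 km (4 s.f., last digit at the 10^-1 place).
Sum: 2213.16253 km; keep the coarser place, 10^2.
Result: 2.2 × 10³ km.

2.2 × 10³ km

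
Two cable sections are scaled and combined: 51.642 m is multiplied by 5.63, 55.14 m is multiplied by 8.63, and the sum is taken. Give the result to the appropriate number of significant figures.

51.642 × 5.63 = 290.74446 → 2.91 × 10² m (3 s.f., last digit at the 10^0 place).
55.14 × 8.63 = 475.8582 → 4.76 × 10² m (3 s.f., last digit at the 10^0 place).
Sum: 766.60266 m; keep the coarser place, 10^0.
Result: 7.67 × 10² m.

7.67 × 10² m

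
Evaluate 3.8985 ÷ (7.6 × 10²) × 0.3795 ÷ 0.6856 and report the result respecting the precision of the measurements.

0.0028

3.8985 ÷ (7.6 × 10²) × 0.3795 ÷ 0.6856 = 0.00283938914435…
Multiplication/division keeps the fewest significant figures: 3.8985 → 5 s.f., 7.6 × 10² → 2 s.f., 0.3795 → 4 s.f., 0.6856 → 4 s.f.; limit is 2.
Rounded to 2 significant figures: 0.0028.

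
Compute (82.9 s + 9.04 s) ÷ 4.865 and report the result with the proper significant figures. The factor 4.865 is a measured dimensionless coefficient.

82.9 s + 9.04 s = 91.94 s; the sum is limited to 1 decimal place (3 s.f.).
Carrying full precision, 91.94 ÷ 4.865 = 18.8982528263… s; 4.865 has 4 s.f., so the result keeps min(3, 4) = 3 s.f.
Rounded to 3 significant figures: 18.9 s.

18.9 s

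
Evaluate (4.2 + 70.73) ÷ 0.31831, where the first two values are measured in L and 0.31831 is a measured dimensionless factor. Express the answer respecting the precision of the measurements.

4.2 L + 70.73 L = 74.93 L; the sum is limited to 1 decimal place (3 s.f.).
Carrying full precision, 74.93 ÷ 0.31831 = 235.399453363… L; 0.31831 has 5 s.f., so the result keeps min(3, 5) = 3 s.f.
Rounded to 3 significant figures: 235 L.

235 L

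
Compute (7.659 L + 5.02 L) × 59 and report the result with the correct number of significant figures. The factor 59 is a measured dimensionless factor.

7.659 L + 5.02 L = 12.679 L; the sum is limited to 2 decimal places (4 s.f.).
Carrying full precision, 12.679 × 59 = 748.061 L; 59 has 2 s.f., so the result keeps min(4, 2) = 2 s.f.
Rounded to 2 significant figures: 7.5 × 10² L.

7.5 × 10² L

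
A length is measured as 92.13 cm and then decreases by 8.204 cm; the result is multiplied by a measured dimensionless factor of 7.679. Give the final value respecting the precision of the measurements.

92.13 cm − 8.204 cm = 83.926 cm; the difference is limited to 2 decimal places (4 s.f.).
Carrying full precision, 83.926 × 7.679 = 644.467754 cm; 7.679 has 4 s.f., so the result keeps min(4, 4) = 4 s.f.
Rounded to 4 significant figures: 644.5 cm.

644.5 cm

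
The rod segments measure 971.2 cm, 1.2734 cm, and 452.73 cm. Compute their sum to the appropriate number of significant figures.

971.2 cm + 1.2734 cm + 452.73 cm = 1425.2034 cm.
Addition/subtraction keeps the fewest decimal places: 971.2 → 1 decimal place, 1.2734 → 4 decimal places, 452.73 → 2 decimal places; limit is 1.
Rounded to 1 decimal place: 1425.2 cm.

1425.2 cm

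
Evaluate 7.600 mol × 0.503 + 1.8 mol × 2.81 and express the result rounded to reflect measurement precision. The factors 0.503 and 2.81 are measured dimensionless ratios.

7.600 × 0.503 = 3.8228 → 3.82 mol (3 s.f., last digit at the 10^-2 place).
1.8 × 2.81 = 5.058 → 5.1 mol (2 s.f., last digit at the 10^-1 place).
Sum: 8.8808 mol; keep the coarser place, 10^-1.
Result: 8.9 mol.

8.9 mol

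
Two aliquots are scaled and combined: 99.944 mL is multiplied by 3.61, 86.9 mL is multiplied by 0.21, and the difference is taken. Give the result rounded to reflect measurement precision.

343 mL

99.944 × 3.61 = 360.79784 → 361 mL (3 s.f., last digit at the 10^0 place).
86.9 × 0.21 = 18.249 → 18 mL (2 s.f., last digit at the 10^0 place).
Difference: 342.54884 mL; keep the coarser place, 10^0.
Result: 343 mL.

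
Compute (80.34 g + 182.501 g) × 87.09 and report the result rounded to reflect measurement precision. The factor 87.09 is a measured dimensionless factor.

80.34 g + 182.501 g = 262.841 g; the sum is limited to 2 decimal places (5 s.f.).
Carrying full precision, 262.841 × 87.09 = 22890.82269 g; 87.09 has 4 s.f., so the result keeps min(5, 4) = 4 s.f.
Rounded to 4 significant figures: 2.289 × 10⁴ g.

2.289 × 10⁴ g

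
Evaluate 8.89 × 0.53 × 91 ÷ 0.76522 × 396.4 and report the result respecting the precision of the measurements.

2.2 × 10⁵

8.89 × 0.53 × 91 ÷ 0.76522 × 396.4 = 222109.102062…
Multiplication/division keeps the fewest significant figures: 8.89 → 3 s.f., 0.53 → 2 s.f., 91 → 2 s.f., 0.76522 → 5 s.f., 396.4 → 4 s.f.; limit is 2.
Rounded to 2 significant figures: 2.2 × 10⁵.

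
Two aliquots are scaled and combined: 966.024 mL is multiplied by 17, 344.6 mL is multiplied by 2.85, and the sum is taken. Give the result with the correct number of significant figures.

1.7 × 10^4 mL

966.024 × 17 = 16422.408 → 1.6 × 10^4 mL (2 s.f., last digit at the 10^3 place).
344.6 × 2.85 = 982.11 → 982 mL (3 s.f., last digit at the 10^0 place).
Sum: 17404.518 mL; keep the coarser place, 10^3.
Result: 1.7 × 10^4 mL.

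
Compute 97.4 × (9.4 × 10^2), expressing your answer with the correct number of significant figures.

9.2 × 10^4

97.4 × (9.4 × 10^2) = 91556
Multiplication/division keeps the fewest significant figures: 97.4 → 3 s.f., 9.4 × 10^2 → 2 s.f.; limit is 2.
Rounded to 2 significant figures: 9.2 × 10^4.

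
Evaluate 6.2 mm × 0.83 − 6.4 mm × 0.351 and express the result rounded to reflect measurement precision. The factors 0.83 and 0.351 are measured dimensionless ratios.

6.2 × 0.83 = 5.146 → 5.1 mm (2 s.f., last digit at the 10^-1 place).
6.4 × 0.351 = 2.2464 → 2.2 mm (2 s.f., last digit at the 10^-1 place).
Difference: 2.8996 mm; keep the coarser place, 10^-1.
Result: 2.9 mm.

2.9 mm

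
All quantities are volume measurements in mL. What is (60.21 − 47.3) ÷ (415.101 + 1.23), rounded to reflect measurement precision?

0.0310

60.21 − 47.3 = 12.91, limited to 1 d.p. → 3 s.f.; 415.101 + 1.23 = 416.331, limited to 2 d.p. → 5 s.f.
Carrying full precision, 12.91 ÷ 416.331 = 0.031008980835…; keep min(3, 5) = 3 s.f.
Rounded to 3 significant figures: 0.0310.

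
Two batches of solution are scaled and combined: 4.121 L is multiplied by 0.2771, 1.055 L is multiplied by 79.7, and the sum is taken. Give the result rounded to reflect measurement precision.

4.121 × 0.2771 = 1.1419291 → 1.142 L (4 s.f., last digit at the 10^-3 place).
1.055 × 79.7 = 84.0835 → 84.1 L (3 s.f., last digit at the 10^-1 place).
Sum: 85.2254291 L; keep the coarser place, 10^-1.
Result: 85.2 L.

85.2 L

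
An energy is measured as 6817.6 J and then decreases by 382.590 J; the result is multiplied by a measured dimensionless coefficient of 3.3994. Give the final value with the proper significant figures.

6817.6 J − 382.590 J = 6435.010 J; the difference is limited to 1 decimal place (5 s.f.).
Carrying full precision, 6435.010 × 3.3994 = 21875.172994 J; 3.3994 has 5 s.f., so the result keeps min(5, 5) = 5 s.f.
Rounded to 5 significant figures: 21875 J.

21875 J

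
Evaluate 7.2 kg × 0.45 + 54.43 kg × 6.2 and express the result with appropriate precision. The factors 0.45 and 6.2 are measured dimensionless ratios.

7.2 × 0.45 = 3.24 → 3.2 kg (2 s.f., last digit at the 10^-1 place).
54.43 × 6.2 = 337.466 → 3.4 × 10^2 kg (2 s.f., last digit at the 10^1 place).
Sum: 340.706 kg; keep the coarser place, 10^1.
Result: 3.4 × 10^2 kg.

3.4 × 10^2 kg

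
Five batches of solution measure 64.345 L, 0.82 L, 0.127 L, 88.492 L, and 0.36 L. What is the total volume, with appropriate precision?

154.14 L

64.345 L + 0.82 L + 0.127 L + 88.492 L + 0.36 L = 154.144 L.
Addition/subtraction keeps the fewest decimal places: 64.345 → 3 decimal places, 0.82 → 2 decimal places, 0.127 → 3 decimal places, 88.492 → 3 decimal places, 0.36 → 2 decimal places; limit is 2.
Rounded to 2 decimal places: 154.14 L.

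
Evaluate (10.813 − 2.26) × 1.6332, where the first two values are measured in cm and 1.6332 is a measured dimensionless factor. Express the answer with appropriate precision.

10.813 cm − 2.26 cm = 8.553 cm; the difference is limited to 2 decimal places (3 s.f.).
Carrying full precision, 8.553 × 1.6332 = 13.9687596 cm; 1.6332 has 5 s.f., so the result keeps min(3, 5) = 3 s.f.
Rounded to 3 significant figures: 14.0 cm.

14.0 cm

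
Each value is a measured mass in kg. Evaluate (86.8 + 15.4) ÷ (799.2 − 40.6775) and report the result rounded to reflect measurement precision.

86.8 + 15.4 = 102.2, limited to 1 d.p. → 4 s.f.; 799.2 − 40.6775 = 758.5225, limited to 1 d.p. → 4 s.f.
Carrying full precision, 102.2 ÷ 758.5225 = 0.134735620895…; keep min(4, 4) = 4 s.f.
Rounded to 4 significant figures: 0.1347.

0.1347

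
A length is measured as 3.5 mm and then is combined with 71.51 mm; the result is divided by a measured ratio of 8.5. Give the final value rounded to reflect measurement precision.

3.5 mm + 71.51 mm = 75.01 mm; the sum is limited to 1 decimal place (3 s.f.).
Carrying full precision, 75.01 ÷ 8.5 = 8.82470588235… mm; 8.5 has 2 s.f., so the result keeps min(3, 2) = 2 s.f.
Rounded to 2 significant figures: 8.8 mm.

8.8 mm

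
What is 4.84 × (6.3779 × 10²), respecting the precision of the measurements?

4.84 × (6.3779 × 10²) = 3086.9036
Multiplication/division keeps the fewest significant figures: 4.84 → 3 s.f., 6.3779 × 10² → 5 s.f.; limit is 3.
Rounded to 3 significant figures: 3.09 × 10³.

3.09 × 10³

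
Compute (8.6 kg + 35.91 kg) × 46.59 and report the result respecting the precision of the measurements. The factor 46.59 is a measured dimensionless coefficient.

8.6 kg + 35.91 kg = 44.51 kg; the sum is limited to 1 decimal place (3 s.f.).
Carrying full precision, 44.51 × 46.59 = 2073.7209 kg; 46.59 has 4 s.f., so the result keeps min(3, 4) = 3 s.f.
Rounded to 3 significant figures: 2.07 × 10³ kg.

2.07 × 10³ kg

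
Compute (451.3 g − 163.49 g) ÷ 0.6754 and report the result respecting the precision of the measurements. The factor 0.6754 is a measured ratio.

451.3 g − 163.49 g = 287.81 g; the difference is limited to 1 decimal place (4 s.f.).
Carrying full precision, 287.81 ÷ 0.6754 = 426.132662126… g; 0.6754 has 4 s.f., so the result keeps min(4, 4) = 4 s.f.
Rounded to 4 significant figures: 426.1 g.

426.1 g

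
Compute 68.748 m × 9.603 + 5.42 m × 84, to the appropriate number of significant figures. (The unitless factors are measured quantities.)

68.748 × 9.603 = 660.187044 → 660.2 m (4 s.f., last digit at the 10^-1 place).
5.42 × 84 = 455.28 → 4.6 × 10^2 m (2 s.f., last digit at the 10^1 place).
Sum: 1115.467044 m; keep the coarser place, 10^1.
Result: 1.12 × 10^3 m.

1.12 × 10^3 m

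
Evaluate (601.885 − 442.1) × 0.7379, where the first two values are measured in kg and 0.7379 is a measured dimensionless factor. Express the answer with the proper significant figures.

601.885 kg − 442.1 kg = 159.785 kg; the difference is limited to 1 decimal place (4 s.f.).
Carrying full precision, 159.785 × 0.7379 = 117.9053515 kg; 0.7379 has 4 s.f., so the result keeps min(4, 4) = 4 s.f.
Rounded to 4 significant figures: 117.9 kg.

117.9 kg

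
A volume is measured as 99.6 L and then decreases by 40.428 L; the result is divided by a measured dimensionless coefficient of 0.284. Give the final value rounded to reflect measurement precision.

99.6 L − 40.428 L = 59.172 L; the difference is limited to 1 decimal place (3 s.f.).
Carrying full precision, 59.172 ÷ 0.284 = 208.352112676… L; 0.284 has 3 s.f., so the result keeps min(3, 3) = 3 s.f.
Rounded to 3 significant figures: 2.08 × 10^2 L.

2.08 × 10^2 L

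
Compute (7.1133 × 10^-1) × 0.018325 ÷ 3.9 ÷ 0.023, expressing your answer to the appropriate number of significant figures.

0.15

(7.1133 × 10^-1) × 0.018325 ÷ 3.9 ÷ 0.023 = 0.145319088629…
Multiplication/division keeps the fewest significant figures: 7.1133 × 10^-1 → 5 s.f., 0.018325 → 5 s.f., 3.9 → 2 s.f., 0.023 → 2 s.f.; limit is 2.
Rounded to 2 significant figures: 0.15.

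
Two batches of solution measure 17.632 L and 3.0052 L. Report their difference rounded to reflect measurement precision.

17.632 L − 3.0052 L = 14.6268 L.
Addition/subtraction keeps the fewest decimal places: 17.632 → 3 decimal places, 3.0052 → 4 decimal places; limit is 3.
Rounded to 3 decimal places: 14.627 L.

14.627 L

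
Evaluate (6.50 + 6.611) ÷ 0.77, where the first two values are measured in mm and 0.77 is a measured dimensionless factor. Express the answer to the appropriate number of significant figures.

6.50 mm + 6.611 mm = 13.111 mm; the sum is limited to 2 decimal places (4 s.f.).
Carrying full precision, 13.111 ÷ 0.77 = 17.0272727273… mm; 0.77 has 2 s.f., so the result keeps min(4, 2) = 2 s.f.
Rounded to 2 significant figures: 17 mm.

17 mm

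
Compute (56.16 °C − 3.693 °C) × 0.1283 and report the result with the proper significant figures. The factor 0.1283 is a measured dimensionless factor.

6.732 °C

56.16 °C − 3.693 °C = 52.467 °C; the difference is limited to 2 decimal places (4 s.f.).
Carrying full precision, 52.467 × 0.1283 = 6.7315161 °C; 0.1283 has 4 s.f., so the result keeps min(4, 4) = 4 s.f.
Rounded to 4 significant figures: 6.732 °C.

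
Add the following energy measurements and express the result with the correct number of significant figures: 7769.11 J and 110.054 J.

7769.11 J + 110.054 J = 7879.164 J.
Addition/subtraction keeps the fewest decimal places: 7769.11 → 2 decimal places, 110.054 → 3 decimal places; limit is 2.
Rounded to 2 decimal places: 7.87916 × 10^3 J.

7.87916 × 10^3 J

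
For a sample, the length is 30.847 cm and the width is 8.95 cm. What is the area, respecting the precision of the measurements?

area = 30.847 cm × 8.95 cm = 276.08065 cm².
30.847 has 5 significant figures; 8.95 has 3.
Division/multiplication keeps the fewest: 3 significant figures.
Rounded: 276 cm².

276 cm²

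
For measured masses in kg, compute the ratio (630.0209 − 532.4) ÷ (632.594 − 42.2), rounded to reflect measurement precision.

630.0209 − 532.4 = 97.6209, limited to 1 d.p. → 3 s.f.; 632.594 − 42.2 = 590.394, limited to 1 d.p. → 4 s.f.
Carrying full precision, 97.6209 ÷ 590.394 = 0.165348733219…; keep min(3, 4) = 3 s.f.
Rounded to 3 significant figures: 0.165.

0.165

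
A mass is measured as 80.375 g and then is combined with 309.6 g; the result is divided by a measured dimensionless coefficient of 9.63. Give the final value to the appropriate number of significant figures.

80.375 g + 309.6 g = 389.975 g; the sum is limited to 1 decimal place (4 s.f.).
Carrying full precision, 389.975 ÷ 9.63 = 40.4958463136… g; 9.63 has 3 s.f., so the result keeps min(4, 3) = 3 s.f.
Rounded to 3 significant figures: 40.5 g.

40.5 g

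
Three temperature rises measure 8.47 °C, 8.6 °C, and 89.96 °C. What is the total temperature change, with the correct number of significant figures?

8.47 °C + 8.6 °C + 89.96 °C = 107.03 °C.
Addition/subtraction keeps the fewest decimal places: 8.47 → 2 decimal places, 8.6 → 1 decimal place, 89.96 → 2 decimal places; limit is 1.
Rounded to 1 decimal place: 107.0 °C.

107.0 °C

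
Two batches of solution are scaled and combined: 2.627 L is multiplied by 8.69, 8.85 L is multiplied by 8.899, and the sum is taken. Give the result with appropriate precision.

2.627 × 8.69 = 22.82863 → 22.8 L (3 s.f., last digit at the 10^-1 place).
8.85 × 8.899 = 78.75615 → 78.8 L (3 s.f., last digit at the 10^-1 place).
Sum: 101.58478 L; keep the coarser place, 10^-1.
Result: 101.6 L.

101.6 L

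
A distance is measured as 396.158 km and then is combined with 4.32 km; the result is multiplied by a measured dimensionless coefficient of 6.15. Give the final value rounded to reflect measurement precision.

2.46 × 10³ km

396.158 km + 4.32 km = 400.478 km; the sum is limited to 2 decimal places (5 s.f.).
Carrying full precision, 400.478 × 6.15 = 2462.9397 km; 6.15 has 3 s.f., so the result keeps min(5, 3) = 3 s.f.
Rounded to 3 significant figures: 2.46 × 10³ km.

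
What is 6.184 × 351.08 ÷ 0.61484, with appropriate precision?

3531

6.184 × 351.08 ÷ 0.61484 = 3531.12796825…
Multiplication/division keeps the fewest significant figures: 6.184 → 4 s.f., 351.08 → 5 s.f., 0.61484 → 5 s.f.; limit is 4.
Rounded to 4 significant figures: 3531.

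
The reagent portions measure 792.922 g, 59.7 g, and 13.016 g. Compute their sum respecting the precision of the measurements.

792.922 g + 59.7 g + 13.016 g = 865.638 g.
Addition/subtraction keeps the fewest decimal places: 792.922 → 3 decimal places, 59.7 → 1 decimal place, 13.016 → 3 decimal places; limit is 1.
Rounded to 1 decimal place: 865.6 g.

865.6 g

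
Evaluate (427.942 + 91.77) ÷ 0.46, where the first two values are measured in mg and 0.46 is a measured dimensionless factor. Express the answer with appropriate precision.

427.942 mg + 91.77 mg = 519.712 mg; the sum is limited to 2 decimal places (5 s.f.).
Carrying full precision, 519.712 ÷ 0.46 = 1129.80869565… mg; 0.46 has 2 s.f., so the result keeps min(5, 2) = 2 s.f.
Rounded to 2 significant figures: 1.1 × 10^3 mg.

1.1 × 10^3 mg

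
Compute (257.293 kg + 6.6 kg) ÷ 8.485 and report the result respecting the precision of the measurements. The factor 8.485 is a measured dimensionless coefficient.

257.293 kg + 6.6 kg = 263.893 kg; the sum is limited to 1 decimal place (4 s.f.).
Carrying full precision, 263.893 ÷ 8.485 = 31.1011196229… kg; 8.485 has 4 s.f., so the result keeps min(4, 4) = 4 s.f.
Rounded to 4 significant figures: 31.10 kg.

31.10 kg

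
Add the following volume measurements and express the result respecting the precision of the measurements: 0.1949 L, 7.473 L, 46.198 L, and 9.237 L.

63.103 L

0.1949 L + 7.473 L + 46.198 L + 9.237 L = 63.1029 L.
Addition/subtraction keeps the fewest decimal places: 0.1949 → 4 decimal places, 7.473 → 3 decimal places, 46.198 → 3 decimal places, 9.237 → 3 decimal places; limit is 3.
Rounded to 3 decimal places: 63.103 L.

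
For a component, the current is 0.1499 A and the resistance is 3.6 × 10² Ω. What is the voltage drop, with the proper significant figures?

voltage drop = 0.1499 A × 3.6 × 10² Ω = 53.964 V.
0.1499 has 4 significant figures; 3.6 × 10² has 2.
Division/multiplication keeps the fewest: 2 significant figures.
Rounded: 54 V.

54 V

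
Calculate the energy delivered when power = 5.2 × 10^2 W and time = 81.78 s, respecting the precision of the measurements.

4.3 × 10^4 J

energy delivered = 5.2 × 10^2 W × 81.78 s = 42525.6 J.
5.2 × 10^2 has 2 significant figures; 81.78 has 4.
Division/multiplication keeps the fewest: 2 significant figures.
Rounded: 4.3 × 10^4 J.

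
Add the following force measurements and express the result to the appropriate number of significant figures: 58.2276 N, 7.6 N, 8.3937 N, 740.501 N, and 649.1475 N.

1463.9 N

58.2276 N + 7.6 N + 8.3937 N + 740.501 N + 649.1475 N = 1463.8698 N.
Addition/subtraction keeps the fewest decimal places: 58.2276 → 4 decimal places, 7.6 → 1 decimal place, 8.3937 → 4 decimal places, 740.501 → 3 decimal places, 649.1475 → 4 decimal places; limit is 1.
Rounded to 1 decimal place: 1463.9 N.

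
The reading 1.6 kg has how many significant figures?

1.6: every digit is nonzero and significant.

2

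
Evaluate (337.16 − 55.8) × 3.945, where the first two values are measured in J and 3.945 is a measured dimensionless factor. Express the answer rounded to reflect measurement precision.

1110. J

337.16 J − 55.8 J = 281.36 J; the difference is limited to 1 decimal place (4 s.f.).
Carrying full precision, 281.36 × 3.945 = 1109.9652 J; 3.945 has 4 s.f., so the result keeps min(4, 4) = 4 s.f.
Rounded to 4 significant figures: 1110. J.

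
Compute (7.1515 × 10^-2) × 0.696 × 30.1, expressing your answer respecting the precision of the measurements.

1.50

(7.1515 × 10^-2) × 0.696 × 30.1 = 1.498210644
Multiplication/division keeps the fewest significant figures: 7.1515 × 10^-2 → 5 s.f., 0.696 → 3 s.f., 30.1 → 3 s.f.; limit is 3.
Rounded to 3 significant figures: 1.50.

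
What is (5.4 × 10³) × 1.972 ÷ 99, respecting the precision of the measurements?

(5.4 × 10³) × 1.972 ÷ 99 = 107.563636364…
Multiplication/division keeps the fewest significant figures: 5.4 × 10³ → 2 s.f., 1.972 → 4 s.f., 99 → 2 s.f.; limit is 2.
Rounded to 2 significant figures: 1.1 × 10².

1.1 × 10²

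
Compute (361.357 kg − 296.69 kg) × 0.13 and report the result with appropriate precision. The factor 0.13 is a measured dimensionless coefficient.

361.357 kg − 296.69 kg = 64.667 kg; the difference is limited to 2 decimal places (4 s.f.).
Carrying full precision, 64.667 × 0.13 = 8.40671 kg; 0.13 has 2 s.f., so the result keeps min(4, 2) = 2 s.f.
Rounded to 2 significant figures: 8.4 kg.

8.4 kg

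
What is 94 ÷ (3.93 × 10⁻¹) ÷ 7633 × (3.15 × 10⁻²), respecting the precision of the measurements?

9.9 × 10⁻⁴

94 ÷ (3.93 × 10⁻¹) ÷ 7633 × (3.15 × 10⁻²) = 0.000987076004852…
Multiplication/division keeps the fewest significant figures: 94 → 2 s.f., 3.93 × 10⁻¹ → 3 s.f., 7633 → 4 s.f., 3.15 × 10⁻² → 3 s.f.; limit is 2.
Rounded to 2 significant figures: 9.9 × 10⁻⁴.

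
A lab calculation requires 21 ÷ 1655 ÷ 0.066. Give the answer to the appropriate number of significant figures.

21 ÷ 1655 ÷ 0.066 = 0.192254875034…
Multiplication/division keeps the fewest significant figures: 21 → 2 s.f., 1655 → 4 s.f., 0.066 → 2 s.f.; limit is 2.
Rounded to 2 significant figures: 0.19.

0.19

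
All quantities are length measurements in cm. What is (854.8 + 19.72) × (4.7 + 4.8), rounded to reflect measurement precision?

8.3 × 10³ cm²

854.8 + 19.72 = 874.52, limited to 1 d.p. → 4 s.f.; 4.7 + 4.8 = 9.5, limited to 1 d.p. → 2 s.f.
Carrying full precision, 874.52 × 9.5 = 8307.94; keep min(4, 2) = 2 s.f.
Rounded to 2 significant figures: 8.3 × 10³ cm².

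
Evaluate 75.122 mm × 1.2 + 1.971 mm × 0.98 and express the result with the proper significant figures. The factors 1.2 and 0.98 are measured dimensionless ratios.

75.122 × 1.2 = 90.1464 → 90. mm (2 s.f., last digit at the 10^0 place).
1.971 × 0.98 = 1.93158 → 1.9 mm (2 s.f., last digit at the 10^-1 place).
Sum: 92.07798 mm; keep the coarser place, 10^0.
Result: 92 mm.

92 mm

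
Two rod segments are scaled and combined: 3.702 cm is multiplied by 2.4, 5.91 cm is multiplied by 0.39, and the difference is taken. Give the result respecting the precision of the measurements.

6.6 cm

3.702 × 2.4 = 8.8848 → 8.9 cm (2 s.f., last digit at the 10^-1 place).
5.91 × 0.39 = 2.3049 → 2.3 cm (2 s.f., last digit at the 10^-1 place).
Difference: 6.5799 cm; keep the coarser place, 10^-1.
Result: 6.6 cm.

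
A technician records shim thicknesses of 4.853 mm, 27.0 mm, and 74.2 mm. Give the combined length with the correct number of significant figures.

106.1 mm

4.853 mm + 27.0 mm + 74.2 mm = 106.053 mm.
Addition/subtraction keeps the fewest decimal places: 4.853 → 3 decimal places, 27.0 → 1 decimal place, 74.2 → 1 decimal place; limit is 1.
Rounded to 1 decimal place: 106.1 mm.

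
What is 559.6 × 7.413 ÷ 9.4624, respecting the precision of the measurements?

438.4

559.6 × 7.413 ÷ 9.4624 = 438.399856273…
Multiplication/division keeps the fewest significant figures: 559.6 → 4 s.f., 7.413 → 4 s.f., 9.4624 → 5 s.f.; limit is 4.
Rounded to 4 significant figures: 438.4.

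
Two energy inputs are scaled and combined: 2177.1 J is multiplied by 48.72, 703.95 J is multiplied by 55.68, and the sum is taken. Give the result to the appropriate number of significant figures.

2177.1 × 48.72 = 106068.312 → 1.061 × 10⁵ J (4 s.f., last digit at the 10^2 place).
703.95 × 55.68 = 39195.936 → 3.920 × 10⁴ J (4 s.f., last digit at the 10^1 place).
Sum: 145264.248 J; keep the coarser place, 10^2.
Result: 1.453 × 10⁵ J.

1.453 × 10⁵ J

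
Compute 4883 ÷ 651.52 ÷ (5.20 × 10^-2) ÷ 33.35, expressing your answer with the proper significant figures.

4.32

4883 ÷ 651.52 ÷ (5.20 × 10^-2) ÷ 33.35 = 4.32175149013…
Multiplication/division keeps the fewest significant figures: 4883 → 4 s.f., 651.52 → 5 s.f., 5.20 × 10^-2 → 3 s.f., 33.35 → 4 s.f.; limit is 3.
Rounded to 3 significant figures: 4.32.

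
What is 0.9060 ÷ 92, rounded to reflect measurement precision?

0.0098

0.9060 ÷ 92 = 0.00984782608696…
Multiplication/division keeps the fewest significant figures: 0.9060 → 4 s.f., 92 → 2 s.f.; limit is 2.
Rounded to 2 significant figures: 0.0098.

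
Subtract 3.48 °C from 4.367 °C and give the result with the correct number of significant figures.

4.367 °C − 3.48 °C = 0.887 °C.
Addition/subtraction keeps the fewest decimal places: 4.367 → 3 decimal places, 3.48 → 2 decimal places; limit is 2.
Rounded to 2 decimal places: 0.89 °C.

0.89 °C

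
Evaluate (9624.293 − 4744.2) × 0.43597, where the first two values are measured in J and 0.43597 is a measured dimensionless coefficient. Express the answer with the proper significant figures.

9624.293 J − 4744.2 J = 4880.093 J; the difference is limited to 1 decimal place (5 s.f.).
Carrying full precision, 4880.093 × 0.43597 = 2127.57414521 J; 0.43597 has 5 s.f., so the result keeps min(5, 5) = 5 s.f.
Rounded to 5 significant figures: 2127.6 J.

2127.6 J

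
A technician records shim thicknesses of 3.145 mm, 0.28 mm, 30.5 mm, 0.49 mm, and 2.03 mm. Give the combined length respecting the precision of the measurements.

36.4 mm

3.145 mm + 0.28 mm + 30.5 mm + 0.49 mm + 2.03 mm = 36.445 mm.
Addition/subtraction keeps the fewest decimal places: 3.145 → 3 decimal places, 0.28 → 2 decimal places, 30.5 → 1 decimal place, 0.49 → 2 decimal places, 2.03 → 2 decimal places; limit is 1.
Rounded to 1 decimal place: 36.4 mm.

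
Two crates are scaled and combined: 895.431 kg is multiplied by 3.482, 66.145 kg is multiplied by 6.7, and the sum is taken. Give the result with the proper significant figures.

895.431 × 3.482 = 3117.890742 → 3118 kg (4 s.f., last digit at the 10^0 place).
66.145 × 6.7 = 443.1715 → 4.4 × 10² kg (2 s.f., last digit at the 10^1 place).
Sum: 3561.062242 kg; keep the coarser place, 10^1.
Result: 3.56 × 10³ kg.

3.56 × 10³ kg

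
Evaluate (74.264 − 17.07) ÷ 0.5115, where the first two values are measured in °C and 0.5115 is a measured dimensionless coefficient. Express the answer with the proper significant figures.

111.8 °C

74.264 °C − 17.07 °C = 57.194 °C; the difference is limited to 2 decimal places (4 s.f.).
Carrying full precision, 57.194 ÷ 0.5115 = 111.816226784… °C; 0.5115 has 4 s.f., so the result keeps min(4, 4) = 4 s.f.
Rounded to 4 significant figures: 111.8 °C.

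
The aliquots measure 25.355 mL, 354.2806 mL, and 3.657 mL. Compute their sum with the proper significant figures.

25.355 mL + 354.2806 mL + 3.657 mL = 383.2926 mL.
Addition/subtraction keeps the fewest decimal places: 25.355 → 3 decimal places, 354.2806 → 4 decimal places, 3.657 → 3 decimal places; limit is 3.
Rounded to 3 decimal places: 383.293 mL.

383.293 mL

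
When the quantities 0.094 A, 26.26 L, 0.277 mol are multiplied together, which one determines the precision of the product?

0.094 A

0.094 A → 2 s.f.; 26.26 L → 4 s.f.; 0.277 mol → 3 s.f.
The fewest is 2 significant figures, from 0.094 A.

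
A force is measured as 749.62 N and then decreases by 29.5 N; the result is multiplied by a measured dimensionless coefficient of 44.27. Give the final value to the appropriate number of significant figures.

3.188 × 10^4 N

749.62 N − 29.5 N = 720.12 N; the difference is limited to 1 decimal place (4 s.f.).
Carrying full precision, 720.12 × 44.27 = 31879.7124 N; 44.27 has 4 s.f., so the result keeps min(4, 4) = 4 s.f.
Rounded to 4 significant figures: 3.188 × 10^4 N.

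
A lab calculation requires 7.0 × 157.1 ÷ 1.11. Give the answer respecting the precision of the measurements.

9.9 × 10²

7.0 × 157.1 ÷ 1.11 = 990.720720721…
Multiplication/division keeps the fewest significant figures: 7.0 → 2 s.f., 157.1 → 4 s.f., 1.11 → 3 s.f.; limit is 2.
Rounded to 2 significant figures: 9.9 × 10².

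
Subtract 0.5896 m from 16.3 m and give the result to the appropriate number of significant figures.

16.3 m − 0.5896 m = 15.7104 m.
Addition/subtraction keeps the fewest decimal places: 16.3 → 1 decimal place, 0.5896 → 4 decimal places; limit is 1.
Rounded to 1 decimal place: 15.7 m.

15.7 m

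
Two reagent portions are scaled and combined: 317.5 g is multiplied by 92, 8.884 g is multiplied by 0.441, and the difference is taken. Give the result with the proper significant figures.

317.5 × 92 = 29210 → 2.9 × 10⁴ g (2 s.f., last digit at the 10^3 place).
8.884 × 0.441 = 3.917844 → 3.92 g (3 s.f., last digit at the 10^-2 place).
Difference: 29206.082156 g; keep the coarser place, 10^3.
Result: 2.9 × 10⁴ g.

2.9 × 10⁴ g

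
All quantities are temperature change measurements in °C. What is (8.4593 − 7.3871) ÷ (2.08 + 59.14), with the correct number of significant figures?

0.01751

8.4593 − 7.3871 = 1.0722, limited to 4 d.p. → 5 s.f.; 2.08 + 59.14 = 61.22, limited to 2 d.p. → 4 s.f.
Carrying full precision, 1.0722 ÷ 61.22 = 0.0175138843515…; keep min(5, 4) = 4 s.f.
Rounded to 4 significant figures: 0.01751.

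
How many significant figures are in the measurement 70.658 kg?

5

70.658: zeros between nonzero digits are significant.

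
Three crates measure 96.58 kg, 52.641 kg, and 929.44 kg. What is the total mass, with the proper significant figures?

96.58 kg + 52.641 kg + 929.44 kg = 1078.661 kg.
Addition/subtraction keeps the fewest decimal places: 96.58 → 2 decimal places, 52.641 → 3 decimal places, 929.44 → 2 decimal places; limit is 2.
Rounded to 2 decimal places: 1078.66 kg.

1078.66 kg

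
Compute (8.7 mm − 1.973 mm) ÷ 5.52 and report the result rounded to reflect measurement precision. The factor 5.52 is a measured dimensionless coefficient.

8.7 mm − 1.973 mm = 6.727 mm; the difference is limited to 1 decimal place (2 s.f.).
Carrying full precision, 6.727 ÷ 5.52 = 1.21865942029… mm; 5.52 has 3 s.f., so the result keeps min(2, 3) = 2 s.f.
Rounded to 2 significant figures: 1.2 mm.

1.2 mm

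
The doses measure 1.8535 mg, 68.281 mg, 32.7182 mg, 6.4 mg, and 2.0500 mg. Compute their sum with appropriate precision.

111.3 mg

1.8535 mg + 68.281 mg + 32.7182 mg + 6.4 mg + 2.0500 mg = 111.3027 mg.
Addition/subtraction keeps the fewest decimal places: 1.8535 → 4 decimal places, 68.281 → 3 decimal places, 32.7182 → 4 decimal places, 6.4 → 1 decimal place, 2.0500 → 4 decimal places; limit is 1.
Rounded to 1 decimal place: 111.3 mg.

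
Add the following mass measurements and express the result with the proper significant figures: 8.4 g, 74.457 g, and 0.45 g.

83.3 g

8.4 g + 74.457 g + 0.45 g = 83.307 g.
Addition/subtraction keeps the fewest decimal places: 8.4 → 1 decimal place, 74.457 → 3 decimal places, 0.45 → 2 decimal places; limit is 1.
Rounded to 1 decimal place: 83.3 g.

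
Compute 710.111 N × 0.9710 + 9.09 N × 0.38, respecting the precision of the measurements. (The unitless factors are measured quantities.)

693.0 N

710.111 × 0.9710 = 689.517781 → 689.5 N (4 s.f., last digit at the 10^-1 place).
9.09 × 0.38 = 3.4542 → 3.5 N (2 s.f., last digit at the 10^-1 place).
Sum: 692.971981 N; keep the coarser place, 10^-1.
Result: 693.0 N.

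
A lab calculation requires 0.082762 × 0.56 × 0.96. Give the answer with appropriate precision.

0.082762 × 0.56 × 0.96 = 0.0444928512
Multiplication/division keeps the fewest significant figures: 0.082762 → 5 s.f., 0.56 → 2 s.f., 0.96 → 2 s.f.; limit is 2.
Rounded to 2 significant figures: 0.044.

0.044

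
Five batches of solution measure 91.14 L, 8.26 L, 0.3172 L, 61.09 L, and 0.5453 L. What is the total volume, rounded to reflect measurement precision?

91.14 L + 8.26 L + 0.3172 L + 61.09 L + 0.5453 L = 161.3525 L.
Addition/subtraction keeps the fewest decimal places: 91.14 → 2 decimal places, 8.26 → 2 decimal places, 0.3172 → 4 decimal places, 61.09 → 2 decimal places, 0.5453 → 4 decimal places; limit is 2.
Rounded to 2 decimal places: 161.35 L.

161.35 L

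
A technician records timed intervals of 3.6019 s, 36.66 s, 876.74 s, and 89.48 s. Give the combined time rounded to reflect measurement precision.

3.6019 s + 36.66 s + 876.74 s + 89.48 s = 1006.4819 s.
Addition/subtraction keeps the fewest decimal places: 3.6019 → 4 decimal places, 36.66 → 2 decimal places, 876.74 → 2 decimal places, 89.48 → 2 decimal places; limit is 2.
Rounded to 2 decimal places: 1006.48 s.

1006.48 s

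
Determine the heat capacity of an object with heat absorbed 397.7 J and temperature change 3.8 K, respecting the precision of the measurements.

1.0 × 10² J/K

heat capacity = 397.7 J ÷ 3.8 K = 104.657894737… J/K.
397.7 has 4 significant figures; 3.8 has 2.
Division/multiplication keeps the fewest: 2 significant figures.
Rounded: 1.0 × 10² J/K.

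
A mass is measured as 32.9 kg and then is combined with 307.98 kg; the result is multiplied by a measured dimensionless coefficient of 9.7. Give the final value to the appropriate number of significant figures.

3.3 × 10^3 kg

32.9 kg + 307.98 kg = 340.88 kg; the sum is limited to 1 decimal place (4 s.f.).
Carrying full precision, 340.88 × 9.7 = 3306.536 kg; 9.7 has 2 s.f., so the result keeps min(4, 2) = 2 s.f.
Rounded to 2 significant figures: 3.3 × 10^3 kg.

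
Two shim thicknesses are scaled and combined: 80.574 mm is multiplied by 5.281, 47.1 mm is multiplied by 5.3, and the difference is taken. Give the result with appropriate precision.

1.8 × 10^2 mm

80.574 × 5.281 = 425.511294 → 425.5 mm (4 s.f., last digit at the 10^-1 place).
47.1 × 5.3 = 249.63 → 2.5 × 10^2 mm (2 s.f., last digit at the 10^1 place).
Difference: 175.881294 mm; keep the coarser place, 10^1.
Result: 1.8 × 10^2 mm.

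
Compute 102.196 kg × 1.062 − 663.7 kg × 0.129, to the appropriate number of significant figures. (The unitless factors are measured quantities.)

102.196 × 1.062 = 108.532152 → 108.5 kg (4 s.f., last digit at the 10^-1 place).
663.7 × 0.129 = 85.6173 → 85.6 kg (3 s.f., last digit at the 10^-1 place).
Difference: 22.914852 kg; keep the coarser place, 10^-1.
Result: 22.9 kg.

22.9 kg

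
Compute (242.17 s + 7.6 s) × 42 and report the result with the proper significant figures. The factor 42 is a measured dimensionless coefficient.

242.17 s + 7.6 s = 249.77 s; the sum is limited to 1 decimal place (4 s.f.).
Carrying full precision, 249.77 × 42 = 10490.34 s; 42 has 2 s.f., so the result keeps min(4, 2) = 2 s.f.
Rounded to 2 significant figures: 1.0 × 10^4 s.

1.0 × 10^4 s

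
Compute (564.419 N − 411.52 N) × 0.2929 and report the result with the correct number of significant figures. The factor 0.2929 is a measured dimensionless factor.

564.419 N − 411.52 N = 152.899 N; the difference is limited to 2 decimal places (5 s.f.).
Carrying full precision, 152.899 × 0.2929 = 44.7841171 N; 0.2929 has 4 s.f., so the result keeps min(5, 4) = 4 s.f.
Rounded to 4 significant figures: 44.78 N.

44.78 N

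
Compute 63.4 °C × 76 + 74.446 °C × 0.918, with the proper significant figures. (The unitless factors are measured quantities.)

4.9 × 10^3 °C

63.4 × 76 = 4818.4 → 4.8 × 10^3 °C (2 s.f., last digit at the 10^2 place).
74.446 × 0.918 = 68.341428 → 68.3 °C (3 s.f., last digit at the 10^-1 place).
Sum: 4886.741428 °C; keep the coarser place, 10^2.
Result: 4.9 × 10^3 °C.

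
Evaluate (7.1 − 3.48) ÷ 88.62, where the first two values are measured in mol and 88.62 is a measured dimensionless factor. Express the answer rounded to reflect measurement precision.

7.1 mol − 3.48 mol = 3.62 mol; the difference is limited to 1 decimal place (2 s.f.).
Carrying full precision, 3.62 ÷ 88.62 = 0.0408485669149… mol; 88.62 has 4 s.f., so the result keeps min(2, 4) = 2 s.f.
Rounded to 2 significant figures: 0.041 mol.

0.041 mol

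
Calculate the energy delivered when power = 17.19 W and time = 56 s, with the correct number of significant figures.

energy delivered = 17.19 W × 56 s = 962.64 J.
17.19 has 4 significant figures; 56 has 2.
Division/multiplication keeps the fewest: 2 significant figures.
Rounded: 9.6 × 10² J.

9.6 × 10² J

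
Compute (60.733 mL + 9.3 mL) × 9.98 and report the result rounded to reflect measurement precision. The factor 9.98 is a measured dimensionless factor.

699 mL

60.733 mL + 9.3 mL = 70.033 mL; the sum is limited to 1 decimal place (3 s.f.).
Carrying full precision, 70.033 × 9.98 = 698.92934 mL; 9.98 has 3 s.f., so the result keeps min(3, 3) = 3 s.f.
Rounded to 3 significant figures: 699 mL.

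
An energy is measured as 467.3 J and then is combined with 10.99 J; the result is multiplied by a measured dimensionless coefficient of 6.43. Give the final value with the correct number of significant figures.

467.3 J + 10.99 J = 478.29 J; the sum is limited to 1 decimal place (4 s.f.).
Carrying full precision, 478.29 × 6.43 = 3075.4047 J; 6.43 has 3 s.f., so the result keeps min(4, 3) = 3 s.f.
Rounded to 3 significant figures: 3.08 × 10³ J.

3.08 × 10³ J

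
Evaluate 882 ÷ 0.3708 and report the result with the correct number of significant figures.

2.38 × 10^3

882 ÷ 0.3708 = 2378.6407767…
Multiplication/division keeps the fewest significant figures: 882 → 3 s.f., 0.3708 → 4 s.f.; limit is 3.
Rounded to 3 significant figures: 2.38 × 10^3.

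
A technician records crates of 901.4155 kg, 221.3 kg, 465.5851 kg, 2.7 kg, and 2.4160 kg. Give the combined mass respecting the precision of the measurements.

901.4155 kg + 221.3 kg + 465.5851 kg + 2.7 kg + 2.4160 kg = 1593.4166 kg.
Addition/subtraction keeps the fewest decimal places: 901.4155 → 4 decimal places, 221.3 → 1 decimal place, 465.5851 → 4 decimal places, 2.7 → 1 decimal place, 2.4160 → 4 decimal places; limit is 1.
Rounded to 1 decimal place: 1593.4 kg.

1593.4 kg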